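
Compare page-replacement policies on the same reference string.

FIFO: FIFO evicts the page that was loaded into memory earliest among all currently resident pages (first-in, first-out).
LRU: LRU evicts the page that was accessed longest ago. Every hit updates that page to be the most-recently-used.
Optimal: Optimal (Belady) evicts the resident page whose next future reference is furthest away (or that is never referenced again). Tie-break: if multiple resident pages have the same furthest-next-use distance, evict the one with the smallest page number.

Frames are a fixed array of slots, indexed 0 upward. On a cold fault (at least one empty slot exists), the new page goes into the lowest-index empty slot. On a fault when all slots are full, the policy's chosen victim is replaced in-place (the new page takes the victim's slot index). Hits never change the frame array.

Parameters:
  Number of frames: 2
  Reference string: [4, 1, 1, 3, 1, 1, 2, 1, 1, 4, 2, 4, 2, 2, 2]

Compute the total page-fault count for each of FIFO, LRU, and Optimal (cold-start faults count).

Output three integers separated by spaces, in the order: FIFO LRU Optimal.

--- FIFO ---
  step 0: ref 4 -> FAULT, frames=[4,-] (faults so far: 1)
  step 1: ref 1 -> FAULT, frames=[4,1] (faults so far: 2)
  step 2: ref 1 -> HIT, frames=[4,1] (faults so far: 2)
  step 3: ref 3 -> FAULT, evict 4, frames=[3,1] (faults so far: 3)
  step 4: ref 1 -> HIT, frames=[3,1] (faults so far: 3)
  step 5: ref 1 -> HIT, frames=[3,1] (faults so far: 3)
  step 6: ref 2 -> FAULT, evict 1, frames=[3,2] (faults so far: 4)
  step 7: ref 1 -> FAULT, evict 3, frames=[1,2] (faults so far: 5)
  step 8: ref 1 -> HIT, frames=[1,2] (faults so far: 5)
  step 9: ref 4 -> FAULT, evict 2, frames=[1,4] (faults so far: 6)
  step 10: ref 2 -> FAULT, evict 1, frames=[2,4] (faults so far: 7)
  step 11: ref 4 -> HIT, frames=[2,4] (faults so far: 7)
  step 12: ref 2 -> HIT, frames=[2,4] (faults so far: 7)
  step 13: ref 2 -> HIT, frames=[2,4] (faults so far: 7)
  step 14: ref 2 -> HIT, frames=[2,4] (faults so far: 7)
  FIFO total faults: 7
--- LRU ---
  step 0: ref 4 -> FAULT, frames=[4,-] (faults so far: 1)
  step 1: ref 1 -> FAULT, frames=[4,1] (faults so far: 2)
  step 2: ref 1 -> HIT, frames=[4,1] (faults so far: 2)
  step 3: ref 3 -> FAULT, evict 4, frames=[3,1] (faults so far: 3)
  step 4: ref 1 -> HIT, frames=[3,1] (faults so far: 3)
  step 5: ref 1 -> HIT, frames=[3,1] (faults so far: 3)
  step 6: ref 2 -> FAULT, evict 3, frames=[2,1] (faults so far: 4)
  step 7: ref 1 -> HIT, frames=[2,1] (faults so far: 4)
  step 8: ref 1 -> HIT, frames=[2,1] (faults so far: 4)
  step 9: ref 4 -> FAULT, evict 2, frames=[4,1] (faults so far: 5)
  step 10: ref 2 -> FAULT, evict 1, frames=[4,2] (faults so far: 6)
  step 11: ref 4 -> HIT, frames=[4,2] (faults so far: 6)
  step 12: ref 2 -> HIT, frames=[4,2] (faults so far: 6)
  step 13: ref 2 -> HIT, frames=[4,2] (faults so far: 6)
  step 14: ref 2 -> HIT, frames=[4,2] (faults so far: 6)
  LRU total faults: 6
--- Optimal ---
  step 0: ref 4 -> FAULT, frames=[4,-] (faults so far: 1)
  step 1: ref 1 -> FAULT, frames=[4,1] (faults so far: 2)
  step 2: ref 1 -> HIT, frames=[4,1] (faults so far: 2)
  step 3: ref 3 -> FAULT, evict 4, frames=[3,1] (faults so far: 3)
  step 4: ref 1 -> HIT, frames=[3,1] (faults so far: 3)
  step 5: ref 1 -> HIT, frames=[3,1] (faults so far: 3)
  step 6: ref 2 -> FAULT, evict 3, frames=[2,1] (faults so far: 4)
  step 7: ref 1 -> HIT, frames=[2,1] (faults so far: 4)
  step 8: ref 1 -> HIT, frames=[2,1] (faults so far: 4)
  step 9: ref 4 -> FAULT, evict 1, frames=[2,4] (faults so far: 5)
  step 10: ref 2 -> HIT, frames=[2,4] (faults so far: 5)
  step 11: ref 4 -> HIT, frames=[2,4] (faults so far: 5)
  step 12: ref 2 -> HIT, frames=[2,4] (faults so far: 5)
  step 13: ref 2 -> HIT, frames=[2,4] (faults so far: 5)
  step 14: ref 2 -> HIT, frames=[2,4] (faults so far: 5)
  Optimal total faults: 5

Answer: 7 6 5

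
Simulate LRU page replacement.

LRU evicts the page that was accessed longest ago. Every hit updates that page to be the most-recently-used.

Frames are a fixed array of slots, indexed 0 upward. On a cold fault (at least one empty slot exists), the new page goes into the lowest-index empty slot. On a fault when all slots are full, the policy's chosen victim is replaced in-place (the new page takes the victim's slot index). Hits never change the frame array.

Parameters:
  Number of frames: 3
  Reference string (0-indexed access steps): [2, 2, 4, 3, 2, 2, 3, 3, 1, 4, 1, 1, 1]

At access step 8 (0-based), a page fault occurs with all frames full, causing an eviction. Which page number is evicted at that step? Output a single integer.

Answer: 4

Derivation:
Step 0: ref 2 -> FAULT, frames=[2,-,-]
Step 1: ref 2 -> HIT, frames=[2,-,-]
Step 2: ref 4 -> FAULT, frames=[2,4,-]
Step 3: ref 3 -> FAULT, frames=[2,4,3]
Step 4: ref 2 -> HIT, frames=[2,4,3]
Step 5: ref 2 -> HIT, frames=[2,4,3]
Step 6: ref 3 -> HIT, frames=[2,4,3]
Step 7: ref 3 -> HIT, frames=[2,4,3]
Step 8: ref 1 -> FAULT, evict 4, frames=[2,1,3]
At step 8: evicted page 4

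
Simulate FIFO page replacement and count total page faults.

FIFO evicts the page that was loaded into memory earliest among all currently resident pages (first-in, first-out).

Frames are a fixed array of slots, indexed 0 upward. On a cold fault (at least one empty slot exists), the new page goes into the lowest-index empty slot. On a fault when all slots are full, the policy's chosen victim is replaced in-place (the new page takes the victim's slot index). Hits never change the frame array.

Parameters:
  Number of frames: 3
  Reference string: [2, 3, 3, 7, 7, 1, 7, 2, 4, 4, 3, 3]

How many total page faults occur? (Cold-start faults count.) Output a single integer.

Step 0: ref 2 → FAULT, frames=[2,-,-]
Step 1: ref 3 → FAULT, frames=[2,3,-]
Step 2: ref 3 → HIT, frames=[2,3,-]
Step 3: ref 7 → FAULT, frames=[2,3,7]
Step 4: ref 7 → HIT, frames=[2,3,7]
Step 5: ref 1 → FAULT (evict 2), frames=[1,3,7]
Step 6: ref 7 → HIT, frames=[1,3,7]
Step 7: ref 2 → FAULT (evict 3), frames=[1,2,7]
Step 8: ref 4 → FAULT (evict 7), frames=[1,2,4]
Step 9: ref 4 → HIT, frames=[1,2,4]
Step 10: ref 3 → FAULT (evict 1), frames=[3,2,4]
Step 11: ref 3 → HIT, frames=[3,2,4]
Total faults: 7

Answer: 7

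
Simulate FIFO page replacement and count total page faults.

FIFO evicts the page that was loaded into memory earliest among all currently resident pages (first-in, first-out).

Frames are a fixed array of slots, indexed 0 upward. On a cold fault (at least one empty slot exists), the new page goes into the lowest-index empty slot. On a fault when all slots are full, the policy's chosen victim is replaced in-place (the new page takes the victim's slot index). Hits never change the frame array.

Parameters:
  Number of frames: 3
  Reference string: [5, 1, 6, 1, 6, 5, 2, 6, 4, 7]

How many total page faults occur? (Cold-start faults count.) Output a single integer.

Answer: 6

Derivation:
Step 0: ref 5 → FAULT, frames=[5,-,-]
Step 1: ref 1 → FAULT, frames=[5,1,-]
Step 2: ref 6 → FAULT, frames=[5,1,6]
Step 3: ref 1 → HIT, frames=[5,1,6]
Step 4: ref 6 → HIT, frames=[5,1,6]
Step 5: ref 5 → HIT, frames=[5,1,6]
Step 6: ref 2 → FAULT (evict 5), frames=[2,1,6]
Step 7: ref 6 → HIT, frames=[2,1,6]
Step 8: ref 4 → FAULT (evict 1), frames=[2,4,6]
Step 9: ref 7 → FAULT (evict 6), frames=[2,4,7]
Total faults: 6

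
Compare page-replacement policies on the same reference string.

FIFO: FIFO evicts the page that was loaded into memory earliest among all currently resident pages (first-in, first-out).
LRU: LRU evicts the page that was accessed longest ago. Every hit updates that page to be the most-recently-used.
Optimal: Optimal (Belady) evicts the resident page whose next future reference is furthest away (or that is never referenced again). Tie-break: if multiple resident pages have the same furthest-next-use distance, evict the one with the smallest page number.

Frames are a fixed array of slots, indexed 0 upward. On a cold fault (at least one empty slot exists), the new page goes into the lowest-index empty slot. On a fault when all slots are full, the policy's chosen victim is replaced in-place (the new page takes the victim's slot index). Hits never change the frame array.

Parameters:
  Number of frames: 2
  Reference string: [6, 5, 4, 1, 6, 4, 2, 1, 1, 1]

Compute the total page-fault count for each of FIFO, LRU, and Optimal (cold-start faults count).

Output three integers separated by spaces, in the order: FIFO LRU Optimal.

--- FIFO ---
  step 0: ref 6 -> FAULT, frames=[6,-] (faults so far: 1)
  step 1: ref 5 -> FAULT, frames=[6,5] (faults so far: 2)
  step 2: ref 4 -> FAULT, evict 6, frames=[4,5] (faults so far: 3)
  step 3: ref 1 -> FAULT, evict 5, frames=[4,1] (faults so far: 4)
  step 4: ref 6 -> FAULT, evict 4, frames=[6,1] (faults so far: 5)
  step 5: ref 4 -> FAULT, evict 1, frames=[6,4] (faults so far: 6)
  step 6: ref 2 -> FAULT, evict 6, frames=[2,4] (faults so far: 7)
  step 7: ref 1 -> FAULT, evict 4, frames=[2,1] (faults so far: 8)
  step 8: ref 1 -> HIT, frames=[2,1] (faults so far: 8)
  step 9: ref 1 -> HIT, frames=[2,1] (faults so far: 8)
  FIFO total faults: 8
--- LRU ---
  step 0: ref 6 -> FAULT, frames=[6,-] (faults so far: 1)
  step 1: ref 5 -> FAULT, frames=[6,5] (faults so far: 2)
  step 2: ref 4 -> FAULT, evict 6, frames=[4,5] (faults so far: 3)
  step 3: ref 1 -> FAULT, evict 5, frames=[4,1] (faults so far: 4)
  step 4: ref 6 -> FAULT, evict 4, frames=[6,1] (faults so far: 5)
  step 5: ref 4 -> FAULT, evict 1, frames=[6,4] (faults so far: 6)
  step 6: ref 2 -> FAULT, evict 6, frames=[2,4] (faults so far: 7)
  step 7: ref 1 -> FAULT, evict 4, frames=[2,1] (faults so far: 8)
  step 8: ref 1 -> HIT, frames=[2,1] (faults so far: 8)
  step 9: ref 1 -> HIT, frames=[2,1] (faults so far: 8)
  LRU total faults: 8
--- Optimal ---
  step 0: ref 6 -> FAULT, frames=[6,-] (faults so far: 1)
  step 1: ref 5 -> FAULT, frames=[6,5] (faults so far: 2)
  step 2: ref 4 -> FAULT, evict 5, frames=[6,4] (faults so far: 3)
  step 3: ref 1 -> FAULT, evict 4, frames=[6,1] (faults so far: 4)
  step 4: ref 6 -> HIT, frames=[6,1] (faults so far: 4)
  step 5: ref 4 -> FAULT, evict 6, frames=[4,1] (faults so far: 5)
  step 6: ref 2 -> FAULT, evict 4, frames=[2,1] (faults so far: 6)
  step 7: ref 1 -> HIT, frames=[2,1] (faults so far: 6)
  step 8: ref 1 -> HIT, frames=[2,1] (faults so far: 6)
  step 9: ref 1 -> HIT, frames=[2,1] (faults so far: 6)
  Optimal total faults: 6

Answer: 8 8 6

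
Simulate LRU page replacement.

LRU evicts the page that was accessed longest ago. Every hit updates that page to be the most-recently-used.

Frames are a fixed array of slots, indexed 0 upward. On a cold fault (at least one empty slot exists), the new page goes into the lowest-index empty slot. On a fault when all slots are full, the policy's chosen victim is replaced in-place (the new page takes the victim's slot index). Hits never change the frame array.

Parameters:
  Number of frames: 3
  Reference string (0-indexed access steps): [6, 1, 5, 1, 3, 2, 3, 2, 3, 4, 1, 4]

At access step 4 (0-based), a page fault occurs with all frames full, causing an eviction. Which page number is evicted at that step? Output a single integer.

Step 0: ref 6 -> FAULT, frames=[6,-,-]
Step 1: ref 1 -> FAULT, frames=[6,1,-]
Step 2: ref 5 -> FAULT, frames=[6,1,5]
Step 3: ref 1 -> HIT, frames=[6,1,5]
Step 4: ref 3 -> FAULT, evict 6, frames=[3,1,5]
At step 4: evicted page 6

Answer: 6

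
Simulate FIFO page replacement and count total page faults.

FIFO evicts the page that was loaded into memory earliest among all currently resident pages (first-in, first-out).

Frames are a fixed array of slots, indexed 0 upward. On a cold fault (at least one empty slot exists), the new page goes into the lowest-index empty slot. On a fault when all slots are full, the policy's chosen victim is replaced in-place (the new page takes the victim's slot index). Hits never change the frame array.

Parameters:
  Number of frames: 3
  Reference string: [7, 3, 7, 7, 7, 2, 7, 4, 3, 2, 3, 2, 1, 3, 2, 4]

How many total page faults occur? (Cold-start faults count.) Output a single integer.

Step 0: ref 7 → FAULT, frames=[7,-,-]
Step 1: ref 3 → FAULT, frames=[7,3,-]
Step 2: ref 7 → HIT, frames=[7,3,-]
Step 3: ref 7 → HIT, frames=[7,3,-]
Step 4: ref 7 → HIT, frames=[7,3,-]
Step 5: ref 2 → FAULT, frames=[7,3,2]
Step 6: ref 7 → HIT, frames=[7,3,2]
Step 7: ref 4 → FAULT (evict 7), frames=[4,3,2]
Step 8: ref 3 → HIT, frames=[4,3,2]
Step 9: ref 2 → HIT, frames=[4,3,2]
Step 10: ref 3 → HIT, frames=[4,3,2]
Step 11: ref 2 → HIT, frames=[4,3,2]
Step 12: ref 1 → FAULT (evict 3), frames=[4,1,2]
Step 13: ref 3 → FAULT (evict 2), frames=[4,1,3]
Step 14: ref 2 → FAULT (evict 4), frames=[2,1,3]
Step 15: ref 4 → FAULT (evict 1), frames=[2,4,3]
Total faults: 8

Answer: 8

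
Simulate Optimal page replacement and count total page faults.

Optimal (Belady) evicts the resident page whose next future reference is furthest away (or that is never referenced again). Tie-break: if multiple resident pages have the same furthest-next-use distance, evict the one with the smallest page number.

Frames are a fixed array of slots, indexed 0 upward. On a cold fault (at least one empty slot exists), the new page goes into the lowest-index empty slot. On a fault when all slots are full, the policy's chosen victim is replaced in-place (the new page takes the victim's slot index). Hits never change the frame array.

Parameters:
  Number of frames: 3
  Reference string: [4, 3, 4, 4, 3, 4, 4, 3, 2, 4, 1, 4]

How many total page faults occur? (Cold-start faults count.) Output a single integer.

Answer: 4

Derivation:
Step 0: ref 4 → FAULT, frames=[4,-,-]
Step 1: ref 3 → FAULT, frames=[4,3,-]
Step 2: ref 4 → HIT, frames=[4,3,-]
Step 3: ref 4 → HIT, frames=[4,3,-]
Step 4: ref 3 → HIT, frames=[4,3,-]
Step 5: ref 4 → HIT, frames=[4,3,-]
Step 6: ref 4 → HIT, frames=[4,3,-]
Step 7: ref 3 → HIT, frames=[4,3,-]
Step 8: ref 2 → FAULT, frames=[4,3,2]
Step 9: ref 4 → HIT, frames=[4,3,2]
Step 10: ref 1 → FAULT (evict 2), frames=[4,3,1]
Step 11: ref 4 → HIT, frames=[4,3,1]
Total faults: 4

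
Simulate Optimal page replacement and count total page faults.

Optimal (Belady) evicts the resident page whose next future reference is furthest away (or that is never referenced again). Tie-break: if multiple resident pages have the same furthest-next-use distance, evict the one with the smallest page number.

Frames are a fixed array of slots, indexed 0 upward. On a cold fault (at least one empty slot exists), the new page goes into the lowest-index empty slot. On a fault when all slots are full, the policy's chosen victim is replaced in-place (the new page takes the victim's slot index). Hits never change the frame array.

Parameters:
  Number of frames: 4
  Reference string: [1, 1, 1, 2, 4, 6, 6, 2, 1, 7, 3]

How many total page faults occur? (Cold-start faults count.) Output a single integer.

Step 0: ref 1 → FAULT, frames=[1,-,-,-]
Step 1: ref 1 → HIT, frames=[1,-,-,-]
Step 2: ref 1 → HIT, frames=[1,-,-,-]
Step 3: ref 2 → FAULT, frames=[1,2,-,-]
Step 4: ref 4 → FAULT, frames=[1,2,4,-]
Step 5: ref 6 → FAULT, frames=[1,2,4,6]
Step 6: ref 6 → HIT, frames=[1,2,4,6]
Step 7: ref 2 → HIT, frames=[1,2,4,6]
Step 8: ref 1 → HIT, frames=[1,2,4,6]
Step 9: ref 7 → FAULT (evict 1), frames=[7,2,4,6]
Step 10: ref 3 → FAULT (evict 2), frames=[7,3,4,6]
Total faults: 6

Answer: 6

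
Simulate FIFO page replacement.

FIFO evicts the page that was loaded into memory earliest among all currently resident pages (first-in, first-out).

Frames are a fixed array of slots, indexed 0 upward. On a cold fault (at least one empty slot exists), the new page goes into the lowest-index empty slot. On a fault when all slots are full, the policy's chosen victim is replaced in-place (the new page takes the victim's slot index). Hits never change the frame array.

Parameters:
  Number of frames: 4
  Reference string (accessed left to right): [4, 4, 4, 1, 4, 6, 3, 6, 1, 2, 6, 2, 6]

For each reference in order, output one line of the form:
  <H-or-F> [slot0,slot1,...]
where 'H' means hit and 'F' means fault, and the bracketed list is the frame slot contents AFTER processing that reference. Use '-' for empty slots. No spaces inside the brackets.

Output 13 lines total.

F [4,-,-,-]
H [4,-,-,-]
H [4,-,-,-]
F [4,1,-,-]
H [4,1,-,-]
F [4,1,6,-]
F [4,1,6,3]
H [4,1,6,3]
H [4,1,6,3]
F [2,1,6,3]
H [2,1,6,3]
H [2,1,6,3]
H [2,1,6,3]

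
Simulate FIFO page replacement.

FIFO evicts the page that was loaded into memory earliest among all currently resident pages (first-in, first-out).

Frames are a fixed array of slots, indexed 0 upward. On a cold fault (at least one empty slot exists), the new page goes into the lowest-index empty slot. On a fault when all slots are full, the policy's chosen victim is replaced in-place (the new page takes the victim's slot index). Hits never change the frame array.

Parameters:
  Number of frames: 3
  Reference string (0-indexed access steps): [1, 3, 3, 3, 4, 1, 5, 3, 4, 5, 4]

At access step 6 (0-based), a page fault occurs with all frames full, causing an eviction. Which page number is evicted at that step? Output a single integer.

Answer: 1

Derivation:
Step 0: ref 1 -> FAULT, frames=[1,-,-]
Step 1: ref 3 -> FAULT, frames=[1,3,-]
Step 2: ref 3 -> HIT, frames=[1,3,-]
Step 3: ref 3 -> HIT, frames=[1,3,-]
Step 4: ref 4 -> FAULT, frames=[1,3,4]
Step 5: ref 1 -> HIT, frames=[1,3,4]
Step 6: ref 5 -> FAULT, evict 1, frames=[5,3,4]
At step 6: evicted page 1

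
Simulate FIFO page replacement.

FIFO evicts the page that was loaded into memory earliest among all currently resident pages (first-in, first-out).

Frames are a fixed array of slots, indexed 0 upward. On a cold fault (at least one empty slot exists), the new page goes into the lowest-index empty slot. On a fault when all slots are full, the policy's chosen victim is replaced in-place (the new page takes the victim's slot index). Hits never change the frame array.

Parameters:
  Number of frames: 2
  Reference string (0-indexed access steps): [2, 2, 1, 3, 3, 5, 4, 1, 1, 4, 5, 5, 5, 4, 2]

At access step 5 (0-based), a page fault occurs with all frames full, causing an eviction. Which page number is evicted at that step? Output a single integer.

Step 0: ref 2 -> FAULT, frames=[2,-]
Step 1: ref 2 -> HIT, frames=[2,-]
Step 2: ref 1 -> FAULT, frames=[2,1]
Step 3: ref 3 -> FAULT, evict 2, frames=[3,1]
Step 4: ref 3 -> HIT, frames=[3,1]
Step 5: ref 5 -> FAULT, evict 1, frames=[3,5]
At step 5: evicted page 1

Answer: 1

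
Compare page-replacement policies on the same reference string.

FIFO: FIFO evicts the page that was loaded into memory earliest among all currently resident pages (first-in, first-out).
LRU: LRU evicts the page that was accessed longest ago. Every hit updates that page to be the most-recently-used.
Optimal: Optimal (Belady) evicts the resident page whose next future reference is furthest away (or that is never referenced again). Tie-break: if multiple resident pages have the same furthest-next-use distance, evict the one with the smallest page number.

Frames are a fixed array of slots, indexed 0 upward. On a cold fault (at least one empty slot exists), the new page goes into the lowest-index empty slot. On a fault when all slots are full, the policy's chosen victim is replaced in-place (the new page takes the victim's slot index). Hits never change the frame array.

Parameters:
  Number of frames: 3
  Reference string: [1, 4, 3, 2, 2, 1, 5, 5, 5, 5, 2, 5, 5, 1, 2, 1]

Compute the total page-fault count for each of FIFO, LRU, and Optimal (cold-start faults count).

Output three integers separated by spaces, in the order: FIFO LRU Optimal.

Answer: 6 6 5

Derivation:
--- FIFO ---
  step 0: ref 1 -> FAULT, frames=[1,-,-] (faults so far: 1)
  step 1: ref 4 -> FAULT, frames=[1,4,-] (faults so far: 2)
  step 2: ref 3 -> FAULT, frames=[1,4,3] (faults so far: 3)
  step 3: ref 2 -> FAULT, evict 1, frames=[2,4,3] (faults so far: 4)
  step 4: ref 2 -> HIT, frames=[2,4,3] (faults so far: 4)
  step 5: ref 1 -> FAULT, evict 4, frames=[2,1,3] (faults so far: 5)
  step 6: ref 5 -> FAULT, evict 3, frames=[2,1,5] (faults so far: 6)
  step 7: ref 5 -> HIT, frames=[2,1,5] (faults so far: 6)
  step 8: ref 5 -> HIT, frames=[2,1,5] (faults so far: 6)
  step 9: ref 5 -> HIT, frames=[2,1,5] (faults so far: 6)
  step 10: ref 2 -> HIT, frames=[2,1,5] (faults so far: 6)
  step 11: ref 5 -> HIT, frames=[2,1,5] (faults so far: 6)
  step 12: ref 5 -> HIT, frames=[2,1,5] (faults so far: 6)
  step 13: ref 1 -> HIT, frames=[2,1,5] (faults so far: 6)
  step 14: ref 2 -> HIT, frames=[2,1,5] (faults so far: 6)
  step 15: ref 1 -> HIT, frames=[2,1,5] (faults so far: 6)
  FIFO total faults: 6
--- LRU ---
  step 0: ref 1 -> FAULT, frames=[1,-,-] (faults so far: 1)
  step 1: ref 4 -> FAULT, frames=[1,4,-] (faults so far: 2)
  step 2: ref 3 -> FAULT, frames=[1,4,3] (faults so far: 3)
  step 3: ref 2 -> FAULT, evict 1, frames=[2,4,3] (faults so far: 4)
  step 4: ref 2 -> HIT, frames=[2,4,3] (faults so far: 4)
  step 5: ref 1 -> FAULT, evict 4, frames=[2,1,3] (faults so far: 5)
  step 6: ref 5 -> FAULT, evict 3, frames=[2,1,5] (faults so far: 6)
  step 7: ref 5 -> HIT, frames=[2,1,5] (faults so far: 6)
  step 8: ref 5 -> HIT, frames=[2,1,5] (faults so far: 6)
  step 9: ref 5 -> HIT, frames=[2,1,5] (faults so far: 6)
  step 10: ref 2 -> HIT, frames=[2,1,5] (faults so far: 6)
  step 11: ref 5 -> HIT, frames=[2,1,5] (faults so far: 6)
  step 12: ref 5 -> HIT, frames=[2,1,5] (faults so far: 6)
  step 13: ref 1 -> HIT, frames=[2,1,5] (faults so far: 6)
  step 14: ref 2 -> HIT, frames=[2,1,5] (faults so far: 6)
  step 15: ref 1 -> HIT, frames=[2,1,5] (faults so far: 6)
  LRU total faults: 6
--- Optimal ---
  step 0: ref 1 -> FAULT, frames=[1,-,-] (faults so far: 1)
  step 1: ref 4 -> FAULT, frames=[1,4,-] (faults so far: 2)
  step 2: ref 3 -> FAULT, frames=[1,4,3] (faults so far: 3)
  step 3: ref 2 -> FAULT, evict 3, frames=[1,4,2] (faults so far: 4)
  step 4: ref 2 -> HIT, frames=[1,4,2] (faults so far: 4)
  step 5: ref 1 -> HIT, frames=[1,4,2] (faults so far: 4)
  step 6: ref 5 -> FAULT, evict 4, frames=[1,5,2] (faults so far: 5)
  step 7: ref 5 -> HIT, frames=[1,5,2] (faults so far: 5)
  step 8: ref 5 -> HIT, frames=[1,5,2] (faults so far: 5)
  step 9: ref 5 -> HIT, frames=[1,5,2] (faults so far: 5)
  step 10: ref 2 -> HIT, frames=[1,5,2] (faults so far: 5)
  step 11: ref 5 -> HIT, frames=[1,5,2] (faults so far: 5)
  step 12: ref 5 -> HIT, frames=[1,5,2] (faults so far: 5)
  step 13: ref 1 -> HIT, frames=[1,5,2] (faults so far: 5)
  step 14: ref 2 -> HIT, frames=[1,5,2] (faults so far: 5)
  step 15: ref 1 -> HIT, frames=[1,5,2] (faults so far: 5)
  Optimal total faults: 5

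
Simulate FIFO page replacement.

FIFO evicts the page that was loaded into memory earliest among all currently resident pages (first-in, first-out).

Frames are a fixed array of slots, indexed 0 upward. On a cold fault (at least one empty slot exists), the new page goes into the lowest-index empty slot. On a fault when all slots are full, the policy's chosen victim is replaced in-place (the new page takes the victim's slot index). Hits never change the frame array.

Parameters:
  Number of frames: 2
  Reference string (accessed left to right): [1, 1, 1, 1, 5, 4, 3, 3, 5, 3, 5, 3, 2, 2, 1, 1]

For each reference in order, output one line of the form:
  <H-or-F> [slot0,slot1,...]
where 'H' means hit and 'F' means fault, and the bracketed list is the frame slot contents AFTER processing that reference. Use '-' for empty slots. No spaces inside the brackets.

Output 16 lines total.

F [1,-]
H [1,-]
H [1,-]
H [1,-]
F [1,5]
F [4,5]
F [4,3]
H [4,3]
F [5,3]
H [5,3]
H [5,3]
H [5,3]
F [5,2]
H [5,2]
F [1,2]
H [1,2]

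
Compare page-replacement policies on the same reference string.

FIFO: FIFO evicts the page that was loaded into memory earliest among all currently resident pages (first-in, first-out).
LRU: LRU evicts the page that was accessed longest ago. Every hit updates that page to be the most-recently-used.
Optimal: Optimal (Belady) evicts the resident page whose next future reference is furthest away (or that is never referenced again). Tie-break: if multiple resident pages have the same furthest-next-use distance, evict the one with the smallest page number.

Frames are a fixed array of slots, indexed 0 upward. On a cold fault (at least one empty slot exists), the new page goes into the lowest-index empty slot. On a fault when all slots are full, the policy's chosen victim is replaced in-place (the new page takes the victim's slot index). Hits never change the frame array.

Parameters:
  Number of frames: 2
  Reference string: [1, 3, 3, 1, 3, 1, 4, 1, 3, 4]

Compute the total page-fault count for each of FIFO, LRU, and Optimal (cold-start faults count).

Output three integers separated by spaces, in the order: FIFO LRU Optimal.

Answer: 6 5 4

Derivation:
--- FIFO ---
  step 0: ref 1 -> FAULT, frames=[1,-] (faults so far: 1)
  step 1: ref 3 -> FAULT, frames=[1,3] (faults so far: 2)
  step 2: ref 3 -> HIT, frames=[1,3] (faults so far: 2)
  step 3: ref 1 -> HIT, frames=[1,3] (faults so far: 2)
  step 4: ref 3 -> HIT, frames=[1,3] (faults so far: 2)
  step 5: ref 1 -> HIT, frames=[1,3] (faults so far: 2)
  step 6: ref 4 -> FAULT, evict 1, frames=[4,3] (faults so far: 3)
  step 7: ref 1 -> FAULT, evict 3, frames=[4,1] (faults so far: 4)
  step 8: ref 3 -> FAULT, evict 4, frames=[3,1] (faults so far: 5)
  step 9: ref 4 -> FAULT, evict 1, frames=[3,4] (faults so far: 6)
  FIFO total faults: 6
--- LRU ---
  step 0: ref 1 -> FAULT, frames=[1,-] (faults so far: 1)
  step 1: ref 3 -> FAULT, frames=[1,3] (faults so far: 2)
  step 2: ref 3 -> HIT, frames=[1,3] (faults so far: 2)
  step 3: ref 1 -> HIT, frames=[1,3] (faults so far: 2)
  step 4: ref 3 -> HIT, frames=[1,3] (faults so far: 2)
  step 5: ref 1 -> HIT, frames=[1,3] (faults so far: 2)
  step 6: ref 4 -> FAULT, evict 3, frames=[1,4] (faults so far: 3)
  step 7: ref 1 -> HIT, frames=[1,4] (faults so far: 3)
  step 8: ref 3 -> FAULT, evict 4, frames=[1,3] (faults so far: 4)
  step 9: ref 4 -> FAULT, evict 1, frames=[4,3] (faults so far: 5)
  LRU total faults: 5
--- Optimal ---
  step 0: ref 1 -> FAULT, frames=[1,-] (faults so far: 1)
  step 1: ref 3 -> FAULT, frames=[1,3] (faults so far: 2)
  step 2: ref 3 -> HIT, frames=[1,3] (faults so far: 2)
  step 3: ref 1 -> HIT, frames=[1,3] (faults so far: 2)
  step 4: ref 3 -> HIT, frames=[1,3] (faults so far: 2)
  step 5: ref 1 -> HIT, frames=[1,3] (faults so far: 2)
  step 6: ref 4 -> FAULT, evict 3, frames=[1,4] (faults so far: 3)
  step 7: ref 1 -> HIT, frames=[1,4] (faults so far: 3)
  step 8: ref 3 -> FAULT, evict 1, frames=[3,4] (faults so far: 4)
  step 9: ref 4 -> HIT, frames=[3,4] (faults so far: 4)
  Optimal total faults: 4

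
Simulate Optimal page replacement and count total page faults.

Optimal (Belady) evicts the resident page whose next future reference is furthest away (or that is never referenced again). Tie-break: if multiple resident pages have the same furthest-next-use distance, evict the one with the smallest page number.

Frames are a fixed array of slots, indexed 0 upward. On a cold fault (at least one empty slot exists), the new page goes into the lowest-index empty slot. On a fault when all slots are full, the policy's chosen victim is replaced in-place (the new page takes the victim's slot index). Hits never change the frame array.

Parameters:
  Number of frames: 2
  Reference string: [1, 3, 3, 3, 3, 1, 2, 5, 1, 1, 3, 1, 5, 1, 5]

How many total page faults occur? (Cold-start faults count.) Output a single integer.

Answer: 6

Derivation:
Step 0: ref 1 → FAULT, frames=[1,-]
Step 1: ref 3 → FAULT, frames=[1,3]
Step 2: ref 3 → HIT, frames=[1,3]
Step 3: ref 3 → HIT, frames=[1,3]
Step 4: ref 3 → HIT, frames=[1,3]
Step 5: ref 1 → HIT, frames=[1,3]
Step 6: ref 2 → FAULT (evict 3), frames=[1,2]
Step 7: ref 5 → FAULT (evict 2), frames=[1,5]
Step 8: ref 1 → HIT, frames=[1,5]
Step 9: ref 1 → HIT, frames=[1,5]
Step 10: ref 3 → FAULT (evict 5), frames=[1,3]
Step 11: ref 1 → HIT, frames=[1,3]
Step 12: ref 5 → FAULT (evict 3), frames=[1,5]
Step 13: ref 1 → HIT, frames=[1,5]
Step 14: ref 5 → HIT, frames=[1,5]
Total faults: 6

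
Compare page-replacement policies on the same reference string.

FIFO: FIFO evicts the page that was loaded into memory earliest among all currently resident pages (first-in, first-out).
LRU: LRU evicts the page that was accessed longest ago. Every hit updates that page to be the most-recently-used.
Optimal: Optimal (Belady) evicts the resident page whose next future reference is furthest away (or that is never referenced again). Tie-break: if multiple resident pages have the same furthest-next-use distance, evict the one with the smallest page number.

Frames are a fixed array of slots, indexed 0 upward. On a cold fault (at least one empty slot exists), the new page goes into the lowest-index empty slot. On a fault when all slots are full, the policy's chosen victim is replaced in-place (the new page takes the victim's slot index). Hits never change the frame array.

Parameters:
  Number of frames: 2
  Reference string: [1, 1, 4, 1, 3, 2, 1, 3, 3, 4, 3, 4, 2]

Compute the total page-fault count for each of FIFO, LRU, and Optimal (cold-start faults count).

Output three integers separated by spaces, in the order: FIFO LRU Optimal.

Answer: 8 8 7

Derivation:
--- FIFO ---
  step 0: ref 1 -> FAULT, frames=[1,-] (faults so far: 1)
  step 1: ref 1 -> HIT, frames=[1,-] (faults so far: 1)
  step 2: ref 4 -> FAULT, frames=[1,4] (faults so far: 2)
  step 3: ref 1 -> HIT, frames=[1,4] (faults so far: 2)
  step 4: ref 3 -> FAULT, evict 1, frames=[3,4] (faults so far: 3)
  step 5: ref 2 -> FAULT, evict 4, frames=[3,2] (faults so far: 4)
  step 6: ref 1 -> FAULT, evict 3, frames=[1,2] (faults so far: 5)
  step 7: ref 3 -> FAULT, evict 2, frames=[1,3] (faults so far: 6)
  step 8: ref 3 -> HIT, frames=[1,3] (faults so far: 6)
  step 9: ref 4 -> FAULT, evict 1, frames=[4,3] (faults so far: 7)
  step 10: ref 3 -> HIT, frames=[4,3] (faults so far: 7)
  step 11: ref 4 -> HIT, frames=[4,3] (faults so far: 7)
  step 12: ref 2 -> FAULT, evict 3, frames=[4,2] (faults so far: 8)
  FIFO total faults: 8
--- LRU ---
  step 0: ref 1 -> FAULT, frames=[1,-] (faults so far: 1)
  step 1: ref 1 -> HIT, frames=[1,-] (faults so far: 1)
  step 2: ref 4 -> FAULT, frames=[1,4] (faults so far: 2)
  step 3: ref 1 -> HIT, frames=[1,4] (faults so far: 2)
  step 4: ref 3 -> FAULT, evict 4, frames=[1,3] (faults so far: 3)
  step 5: ref 2 -> FAULT, evict 1, frames=[2,3] (faults so far: 4)
  step 6: ref 1 -> FAULT, evict 3, frames=[2,1] (faults so far: 5)
  step 7: ref 3 -> FAULT, evict 2, frames=[3,1] (faults so far: 6)
  step 8: ref 3 -> HIT, frames=[3,1] (faults so far: 6)
  step 9: ref 4 -> FAULT, evict 1, frames=[3,4] (faults so far: 7)
  step 10: ref 3 -> HIT, frames=[3,4] (faults so far: 7)
  step 11: ref 4 -> HIT, frames=[3,4] (faults so far: 7)
  step 12: ref 2 -> FAULT, evict 3, frames=[2,4] (faults so far: 8)
  LRU total faults: 8
--- Optimal ---
  step 0: ref 1 -> FAULT, frames=[1,-] (faults so far: 1)
  step 1: ref 1 -> HIT, frames=[1,-] (faults so far: 1)
  step 2: ref 4 -> FAULT, frames=[1,4] (faults so far: 2)
  step 3: ref 1 -> HIT, frames=[1,4] (faults so far: 2)
  step 4: ref 3 -> FAULT, evict 4, frames=[1,3] (faults so far: 3)
  step 5: ref 2 -> FAULT, evict 3, frames=[1,2] (faults so far: 4)
  step 6: ref 1 -> HIT, frames=[1,2] (faults so far: 4)
  step 7: ref 3 -> FAULT, evict 1, frames=[3,2] (faults so far: 5)
  step 8: ref 3 -> HIT, frames=[3,2] (faults so far: 5)
  step 9: ref 4 -> FAULT, evict 2, frames=[3,4] (faults so far: 6)
  step 10: ref 3 -> HIT, frames=[3,4] (faults so far: 6)
  step 11: ref 4 -> HIT, frames=[3,4] (faults so far: 6)
  step 12: ref 2 -> FAULT, evict 3, frames=[2,4] (faults so far: 7)
  Optimal total faults: 7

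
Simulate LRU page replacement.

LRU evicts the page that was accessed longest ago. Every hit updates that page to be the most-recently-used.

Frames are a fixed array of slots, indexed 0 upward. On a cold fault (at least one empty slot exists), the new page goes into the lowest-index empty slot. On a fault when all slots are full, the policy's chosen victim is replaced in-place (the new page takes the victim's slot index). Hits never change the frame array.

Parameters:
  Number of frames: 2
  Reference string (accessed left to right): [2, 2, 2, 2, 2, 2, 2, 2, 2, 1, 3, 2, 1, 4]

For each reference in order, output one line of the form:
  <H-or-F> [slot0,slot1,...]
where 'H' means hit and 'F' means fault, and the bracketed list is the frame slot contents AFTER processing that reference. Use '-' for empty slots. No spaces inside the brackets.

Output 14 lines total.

F [2,-]
H [2,-]
H [2,-]
H [2,-]
H [2,-]
H [2,-]
H [2,-]
H [2,-]
H [2,-]
F [2,1]
F [3,1]
F [3,2]
F [1,2]
F [1,4]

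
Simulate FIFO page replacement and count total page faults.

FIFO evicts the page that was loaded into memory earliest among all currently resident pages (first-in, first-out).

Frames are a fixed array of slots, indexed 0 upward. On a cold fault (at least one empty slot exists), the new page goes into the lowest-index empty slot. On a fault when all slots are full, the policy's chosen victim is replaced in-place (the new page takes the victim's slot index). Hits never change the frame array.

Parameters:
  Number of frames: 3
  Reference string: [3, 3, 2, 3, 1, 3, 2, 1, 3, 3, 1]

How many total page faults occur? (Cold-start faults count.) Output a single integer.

Step 0: ref 3 → FAULT, frames=[3,-,-]
Step 1: ref 3 → HIT, frames=[3,-,-]
Step 2: ref 2 → FAULT, frames=[3,2,-]
Step 3: ref 3 → HIT, frames=[3,2,-]
Step 4: ref 1 → FAULT, frames=[3,2,1]
Step 5: ref 3 → HIT, frames=[3,2,1]
Step 6: ref 2 → HIT, frames=[3,2,1]
Step 7: ref 1 → HIT, frames=[3,2,1]
Step 8: ref 3 → HIT, frames=[3,2,1]
Step 9: ref 3 → HIT, frames=[3,2,1]
Step 10: ref 1 → HIT, frames=[3,2,1]
Total faults: 3

Answer: 3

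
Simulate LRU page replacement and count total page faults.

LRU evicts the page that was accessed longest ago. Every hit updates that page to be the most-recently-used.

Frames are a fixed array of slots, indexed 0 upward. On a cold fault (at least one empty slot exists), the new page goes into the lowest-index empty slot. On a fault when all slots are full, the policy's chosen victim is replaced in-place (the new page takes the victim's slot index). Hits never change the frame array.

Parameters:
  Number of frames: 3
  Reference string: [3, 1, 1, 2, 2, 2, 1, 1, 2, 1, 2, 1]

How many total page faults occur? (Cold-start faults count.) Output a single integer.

Answer: 3

Derivation:
Step 0: ref 3 → FAULT, frames=[3,-,-]
Step 1: ref 1 → FAULT, frames=[3,1,-]
Step 2: ref 1 → HIT, frames=[3,1,-]
Step 3: ref 2 → FAULT, frames=[3,1,2]
Step 4: ref 2 → HIT, frames=[3,1,2]
Step 5: ref 2 → HIT, frames=[3,1,2]
Step 6: ref 1 → HIT, frames=[3,1,2]
Step 7: ref 1 → HIT, frames=[3,1,2]
Step 8: ref 2 → HIT, frames=[3,1,2]
Step 9: ref 1 → HIT, frames=[3,1,2]
Step 10: ref 2 → HIT, frames=[3,1,2]
Step 11: ref 1 → HIT, frames=[3,1,2]
Total faults: 3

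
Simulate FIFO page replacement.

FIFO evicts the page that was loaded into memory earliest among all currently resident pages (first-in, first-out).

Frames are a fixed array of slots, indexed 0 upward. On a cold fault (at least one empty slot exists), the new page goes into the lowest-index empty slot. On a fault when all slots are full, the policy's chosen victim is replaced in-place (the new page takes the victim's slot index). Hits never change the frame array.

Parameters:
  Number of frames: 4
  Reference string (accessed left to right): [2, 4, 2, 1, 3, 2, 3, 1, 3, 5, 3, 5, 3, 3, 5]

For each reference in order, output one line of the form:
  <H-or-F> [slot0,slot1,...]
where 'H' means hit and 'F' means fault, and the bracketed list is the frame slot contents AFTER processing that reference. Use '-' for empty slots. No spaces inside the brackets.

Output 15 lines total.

F [2,-,-,-]
F [2,4,-,-]
H [2,4,-,-]
F [2,4,1,-]
F [2,4,1,3]
H [2,4,1,3]
H [2,4,1,3]
H [2,4,1,3]
H [2,4,1,3]
F [5,4,1,3]
H [5,4,1,3]
H [5,4,1,3]
H [5,4,1,3]
H [5,4,1,3]
H [5,4,1,3]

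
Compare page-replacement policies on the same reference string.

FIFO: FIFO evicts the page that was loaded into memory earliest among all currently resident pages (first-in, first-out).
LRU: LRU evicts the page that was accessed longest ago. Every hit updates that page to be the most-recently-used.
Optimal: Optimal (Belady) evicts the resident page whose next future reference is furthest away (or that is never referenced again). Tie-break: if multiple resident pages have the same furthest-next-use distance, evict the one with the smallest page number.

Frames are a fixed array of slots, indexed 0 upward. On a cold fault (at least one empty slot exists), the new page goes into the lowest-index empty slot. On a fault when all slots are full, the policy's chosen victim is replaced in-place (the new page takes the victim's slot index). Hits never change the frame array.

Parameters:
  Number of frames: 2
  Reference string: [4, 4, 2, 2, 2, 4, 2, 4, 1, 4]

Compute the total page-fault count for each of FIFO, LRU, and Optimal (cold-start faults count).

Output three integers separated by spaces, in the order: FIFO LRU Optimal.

--- FIFO ---
  step 0: ref 4 -> FAULT, frames=[4,-] (faults so far: 1)
  step 1: ref 4 -> HIT, frames=[4,-] (faults so far: 1)
  step 2: ref 2 -> FAULT, frames=[4,2] (faults so far: 2)
  step 3: ref 2 -> HIT, frames=[4,2] (faults so far: 2)
  step 4: ref 2 -> HIT, frames=[4,2] (faults so far: 2)
  step 5: ref 4 -> HIT, frames=[4,2] (faults so far: 2)
  step 6: ref 2 -> HIT, frames=[4,2] (faults so far: 2)
  step 7: ref 4 -> HIT, frames=[4,2] (faults so far: 2)
  step 8: ref 1 -> FAULT, evict 4, frames=[1,2] (faults so far: 3)
  step 9: ref 4 -> FAULT, evict 2, frames=[1,4] (faults so far: 4)
  FIFO total faults: 4
--- LRU ---
  step 0: ref 4 -> FAULT, frames=[4,-] (faults so far: 1)
  step 1: ref 4 -> HIT, frames=[4,-] (faults so far: 1)
  step 2: ref 2 -> FAULT, frames=[4,2] (faults so far: 2)
  step 3: ref 2 -> HIT, frames=[4,2] (faults so far: 2)
  step 4: ref 2 -> HIT, frames=[4,2] (faults so far: 2)
  step 5: ref 4 -> HIT, frames=[4,2] (faults so far: 2)
  step 6: ref 2 -> HIT, frames=[4,2] (faults so far: 2)
  step 7: ref 4 -> HIT, frames=[4,2] (faults so far: 2)
  step 8: ref 1 -> FAULT, evict 2, frames=[4,1] (faults so far: 3)
  step 9: ref 4 -> HIT, frames=[4,1] (faults so far: 3)
  LRU total faults: 3
--- Optimal ---
  step 0: ref 4 -> FAULT, frames=[4,-] (faults so far: 1)
  step 1: ref 4 -> HIT, frames=[4,-] (faults so far: 1)
  step 2: ref 2 -> FAULT, frames=[4,2] (faults so far: 2)
  step 3: ref 2 -> HIT, frames=[4,2] (faults so far: 2)
  step 4: ref 2 -> HIT, frames=[4,2] (faults so far: 2)
  step 5: ref 4 -> HIT, frames=[4,2] (faults so far: 2)
  step 6: ref 2 -> HIT, frames=[4,2] (faults so far: 2)
  step 7: ref 4 -> HIT, frames=[4,2] (faults so far: 2)
  step 8: ref 1 -> FAULT, evict 2, frames=[4,1] (faults so far: 3)
  step 9: ref 4 -> HIT, frames=[4,1] (faults so far: 3)
  Optimal total faults: 3

Answer: 4 3 3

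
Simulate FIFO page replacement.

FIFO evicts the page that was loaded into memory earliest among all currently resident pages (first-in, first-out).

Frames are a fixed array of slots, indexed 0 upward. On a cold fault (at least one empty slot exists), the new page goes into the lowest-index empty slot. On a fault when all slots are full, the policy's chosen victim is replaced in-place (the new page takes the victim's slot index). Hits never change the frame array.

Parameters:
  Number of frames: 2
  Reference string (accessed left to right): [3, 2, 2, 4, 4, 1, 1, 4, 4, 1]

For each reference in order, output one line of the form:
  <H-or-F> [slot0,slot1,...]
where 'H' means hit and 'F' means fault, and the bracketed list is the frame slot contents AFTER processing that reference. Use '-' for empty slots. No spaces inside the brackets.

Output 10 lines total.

F [3,-]
F [3,2]
H [3,2]
F [4,2]
H [4,2]
F [4,1]
H [4,1]
H [4,1]
H [4,1]
H [4,1]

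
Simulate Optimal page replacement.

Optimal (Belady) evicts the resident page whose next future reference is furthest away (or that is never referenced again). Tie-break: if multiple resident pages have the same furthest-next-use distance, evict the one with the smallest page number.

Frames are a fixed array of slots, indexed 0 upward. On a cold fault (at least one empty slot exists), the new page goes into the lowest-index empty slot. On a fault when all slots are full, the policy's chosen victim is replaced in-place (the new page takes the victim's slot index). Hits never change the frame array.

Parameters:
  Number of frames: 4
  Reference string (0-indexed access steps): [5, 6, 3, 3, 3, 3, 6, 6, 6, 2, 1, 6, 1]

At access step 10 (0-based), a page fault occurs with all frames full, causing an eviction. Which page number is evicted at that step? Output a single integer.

Step 0: ref 5 -> FAULT, frames=[5,-,-,-]
Step 1: ref 6 -> FAULT, frames=[5,6,-,-]
Step 2: ref 3 -> FAULT, frames=[5,6,3,-]
Step 3: ref 3 -> HIT, frames=[5,6,3,-]
Step 4: ref 3 -> HIT, frames=[5,6,3,-]
Step 5: ref 3 -> HIT, frames=[5,6,3,-]
Step 6: ref 6 -> HIT, frames=[5,6,3,-]
Step 7: ref 6 -> HIT, frames=[5,6,3,-]
Step 8: ref 6 -> HIT, frames=[5,6,3,-]
Step 9: ref 2 -> FAULT, frames=[5,6,3,2]
Step 10: ref 1 -> FAULT, evict 2, frames=[5,6,3,1]
At step 10: evicted page 2

Answer: 2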